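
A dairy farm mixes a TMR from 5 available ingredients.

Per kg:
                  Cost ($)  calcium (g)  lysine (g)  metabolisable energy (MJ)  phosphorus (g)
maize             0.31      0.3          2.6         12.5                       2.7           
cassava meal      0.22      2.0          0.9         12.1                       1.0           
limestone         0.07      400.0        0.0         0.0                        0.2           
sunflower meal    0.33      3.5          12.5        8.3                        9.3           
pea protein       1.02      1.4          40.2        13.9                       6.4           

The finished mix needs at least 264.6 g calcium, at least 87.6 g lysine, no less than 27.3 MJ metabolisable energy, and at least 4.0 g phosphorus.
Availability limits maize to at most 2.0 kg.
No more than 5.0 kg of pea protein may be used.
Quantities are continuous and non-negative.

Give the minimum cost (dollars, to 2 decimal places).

$2.27

This is a linear program. Let x1 = kg of maize, x2 = kg of cassava meal, x3 = kg of limestone, x4 = kg of sunflower meal, x5 = kg of pea protein.
min 0.31x1 + 0.22x2 + 0.07x3 + 0.33x4 + 1.02x5 subject to:
  0.3x1 + 2x2 + 400x3 + 3.5x4 + 1.4x5 ≥ 264.6   (calcium)
  2.6x1 + 0.9x2 + 12.5x4 + 40.2x5 ≥ 87.6   (lysine)
  12.5x1 + 12.1x2 + 8.3x4 + 13.9x5 ≥ 27.3   (metabolisable energy)
  2.7x1 + 1x2 + 0.2x3 + 9.3x4 + 6.4x5 ≥ 4   (phosphorus)
  x1 ≤ 2
  x5 ≤ 5
  x1, x2, x3, x4, x5 ≥ 0.
The cheapest feasible vertex uses only limestone, pea protein; maize, cassava meal, sunflower meal are not used. The calcium and lysine requirements are met with equality.
Solving gives x3 = 0.6539, x5 = 2.179.
Total cost: 0.07·0.6539 + 1.02·2.179 = 2.2684.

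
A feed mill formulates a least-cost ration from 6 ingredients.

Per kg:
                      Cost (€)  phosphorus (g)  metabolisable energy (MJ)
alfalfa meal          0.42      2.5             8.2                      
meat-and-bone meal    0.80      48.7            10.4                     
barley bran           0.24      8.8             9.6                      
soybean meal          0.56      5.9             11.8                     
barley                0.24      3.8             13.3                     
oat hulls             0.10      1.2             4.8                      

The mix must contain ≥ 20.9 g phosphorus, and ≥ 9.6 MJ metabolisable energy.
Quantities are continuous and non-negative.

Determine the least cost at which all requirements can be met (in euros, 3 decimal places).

€0.407

Treat it as an LP. Let x1 = kg of alfalfa meal, x2 = kg of meat-and-bone meal, x3 = kg of barley bran, x4 = kg of soybean meal, x5 = kg of barley, x6 = kg of oat hulls.
min 0.42x1 + 0.8x2 + 0.24x3 + 0.56x4 + 0.24x5 + 0.1x6 with:
  2.5x1 + 48.7x2 + 8.8x3 + 5.9x4 + 3.8x5 + 1.2x6 ≥ 20.9   (phosphorus)
  8.2x1 + 10.4x2 + 9.6x3 + 11.8x4 + 13.3x5 + 4.8x6 ≥ 9.6   (metabolisable energy)
  x1, x2, x3, x4, x5, x6 ≥ 0.
The optimal basis is {meat-and-bone meal, barley bran}; alfalfa meal, soybean meal, barley, oat hulls drop out. The phosphorus and metabolisable energy requirements are met with equality.
So meat-and-bone meal = 0.3089 kg, barley bran = 0.6653 kg.
Hence cost = 0.8·0.3089 + 0.24·0.6653 = €0.40679.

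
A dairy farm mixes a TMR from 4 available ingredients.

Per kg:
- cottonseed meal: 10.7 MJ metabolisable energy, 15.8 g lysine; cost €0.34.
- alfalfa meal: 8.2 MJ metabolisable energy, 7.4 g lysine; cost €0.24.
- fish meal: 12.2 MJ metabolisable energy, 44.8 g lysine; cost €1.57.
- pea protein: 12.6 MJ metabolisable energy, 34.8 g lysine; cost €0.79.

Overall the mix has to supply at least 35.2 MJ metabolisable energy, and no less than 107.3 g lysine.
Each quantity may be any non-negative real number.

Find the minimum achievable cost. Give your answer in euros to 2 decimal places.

€2.31

Let x1 = kg of cottonseed meal, x2 = kg of alfalfa meal, x3 = kg of fish meal, x4 = kg of pea protein.
Minimise 0.34x1 + 0.24x2 + 1.57x3 + 0.79x4 with:
  10.7x1 + 8.2x2 + 12.2x3 + 12.6x4 ≥ 35.2   (metabolisable energy)
  15.8x1 + 7.4x2 + 44.8x3 + 34.8x4 ≥ 107.3   (lysine)
  x1, x2, x3, x4 ≥ 0.
At the optimum only cottonseed meal is positive (alfalfa meal, fish meal, pea protein = 0). The lysine requirement is met with equality.
Optimal quantities: cottonseed meal = 6.791 kg.
Hence cost = 0.34·6.791 = €2.3089.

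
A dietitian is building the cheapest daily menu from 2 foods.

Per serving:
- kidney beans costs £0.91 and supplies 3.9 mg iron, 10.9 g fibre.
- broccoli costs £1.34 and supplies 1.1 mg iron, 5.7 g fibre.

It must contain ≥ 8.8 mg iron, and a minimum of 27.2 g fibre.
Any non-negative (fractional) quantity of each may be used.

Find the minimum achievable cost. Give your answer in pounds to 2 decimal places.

£2.27

This is a linear program. Let x1 = servings of kidney beans, x2 = servings of broccoli.
Minimize 0.91x1 + 1.34x2 s.t.:
  3.9x1 + 1.1x2 ≥ 8.8   (iron)
  10.9x1 + 5.7x2 ≥ 27.2   (fibre)
  x1, x2 ≥ 0.
The optimal basis is {kidney beans}; broccoli drops out. There the fibre constraint is tight.
Solving gives x1 = 2.495.
Total cost: 0.91·2.495 = 2.2705.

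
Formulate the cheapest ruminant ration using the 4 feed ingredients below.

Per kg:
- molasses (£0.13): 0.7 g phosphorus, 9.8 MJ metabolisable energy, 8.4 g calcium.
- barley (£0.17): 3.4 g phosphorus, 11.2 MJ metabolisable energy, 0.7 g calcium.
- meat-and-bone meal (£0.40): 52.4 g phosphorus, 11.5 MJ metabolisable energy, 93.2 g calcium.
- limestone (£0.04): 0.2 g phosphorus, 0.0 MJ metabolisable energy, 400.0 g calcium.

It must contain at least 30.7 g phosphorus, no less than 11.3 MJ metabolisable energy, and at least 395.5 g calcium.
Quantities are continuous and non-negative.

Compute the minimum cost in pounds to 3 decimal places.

£0.326

Treat it as an LP. Let x1 = kg of molasses, x2 = kg of barley, x3 = kg of meat-and-bone meal, x4 = kg of limestone.
Minimise 0.13x1 + 0.17x2 + 0.4x3 + 0.04x4 s.t.:
  0.7x1 + 3.4x2 + 52.4x3 + 0.2x4 ≥ 30.7   (phosphorus)
  9.8x1 + 11.2x2 + 11.5x3 ≥ 11.3   (metabolisable energy)
  8.4x1 + 0.7x2 + 93.2x3 + 400x4 ≥ 395.5   (calcium)
  x1, x2, x3, x4 ≥ 0.
The optimal basis is {molasses, meat-and-bone meal, limestone}; barley drops out. There the phosphorus, metabolisable energy, calcium constraints are tight.
Optimal quantities: molasses = 0.4768 kg, meat-and-bone meal = 0.5763 kg, limestone = 0.8445 kg.
Total cost: 0.13·0.4768 + 0.4·0.5763 + 0.04·0.8445 = 0.32628.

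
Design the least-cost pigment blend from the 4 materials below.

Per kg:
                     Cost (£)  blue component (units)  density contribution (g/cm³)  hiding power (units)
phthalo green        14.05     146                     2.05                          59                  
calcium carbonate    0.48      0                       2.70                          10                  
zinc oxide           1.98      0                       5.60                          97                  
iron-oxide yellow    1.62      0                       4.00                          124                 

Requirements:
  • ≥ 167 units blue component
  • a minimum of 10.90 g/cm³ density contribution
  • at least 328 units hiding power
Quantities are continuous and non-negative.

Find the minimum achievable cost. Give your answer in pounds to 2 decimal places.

£19.50

Set it up as a linear program. Let x1 = kg of phthalo green, x2 = kg of calcium carbonate, x3 = kg of zinc oxide, x4 = kg of iron-oxide yellow.
Minimize 14.05x1 + 0.48x2 + 1.98x3 + 1.62x4 subject to:
  146x1 ≥ 167   (blue component)
  2.05x1 + 2.7x2 + 5.6x3 + 4x4 ≥ 10.9   (density contribution)
  59x1 + 10x2 + 97x3 + 124x4 ≥ 328   (hiding power)
  x1, x2, x3, x4 ≥ 0.
At the optimum only phthalo green, calcium carbonate, iron-oxide yellow are positive (zinc oxide = 0). The blue component, density contribution, hiding power requirements are met with equality.
Optimal quantities: phthalo green = 1.144 kg, calcium carbonate = 0.06371 kg, iron-oxide yellow = 2.096 kg.
Total cost: 14.05·1.144 + 0.48·0.06371 + 1.62·2.096 = 19.4993.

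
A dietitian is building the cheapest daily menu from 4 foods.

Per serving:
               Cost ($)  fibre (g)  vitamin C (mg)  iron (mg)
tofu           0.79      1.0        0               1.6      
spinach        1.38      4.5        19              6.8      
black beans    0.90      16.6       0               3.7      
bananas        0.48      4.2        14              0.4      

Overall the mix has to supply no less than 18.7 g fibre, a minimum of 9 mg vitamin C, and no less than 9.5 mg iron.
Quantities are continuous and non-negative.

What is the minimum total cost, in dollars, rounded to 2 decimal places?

Let x1 = servings of tofu, x2 = servings of spinach, x3 = servings of black beans, x4 = servings of bananas.
Minimize 0.79x1 + 1.38x2 + 0.9x3 + 0.48x4 with:
  1x1 + 4.5x2 + 16.6x3 + 4.2x4 ≥ 18.7   (fibre)
  19x2 + 14x4 ≥ 9   (vitamin C)
  1.6x1 + 6.8x2 + 3.7x3 + 0.4x4 ≥ 9.5   (iron)
  x1, x2, x3, x4 ≥ 0.
The optimal basis is {spinach, black beans}; tofu, bananas drop out. Binding constraints: fibre and iron.
That vertex is x2 = 0.9198, x3 = 0.8772.
Hence cost = 1.38·0.9198 + 0.9·0.8772 = $2.0588.

$2.06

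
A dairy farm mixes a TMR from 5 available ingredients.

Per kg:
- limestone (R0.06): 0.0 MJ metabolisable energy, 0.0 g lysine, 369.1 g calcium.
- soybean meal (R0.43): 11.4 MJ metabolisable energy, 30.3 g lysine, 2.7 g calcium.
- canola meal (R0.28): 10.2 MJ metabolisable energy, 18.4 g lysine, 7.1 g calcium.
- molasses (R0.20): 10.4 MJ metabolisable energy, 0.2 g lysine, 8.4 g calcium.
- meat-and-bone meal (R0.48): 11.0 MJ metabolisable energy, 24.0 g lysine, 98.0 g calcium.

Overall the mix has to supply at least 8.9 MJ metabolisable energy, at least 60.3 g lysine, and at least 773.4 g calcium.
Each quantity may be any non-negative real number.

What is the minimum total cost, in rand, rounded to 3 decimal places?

Treat it as an LP. Let x1 = kg of limestone, x2 = kg of soybean meal, x3 = kg of canola meal, x4 = kg of molasses, x5 = kg of meat-and-bone meal.
Minimize 0.06x1 + 0.43x2 + 0.28x3 + 0.2x4 + 0.48x5 s.t.:
  11.4x2 + 10.2x3 + 10.4x4 + 11x5 ≥ 8.9   (metabolisable energy)
  30.3x2 + 18.4x3 + 0.2x4 + 24x5 ≥ 60.3   (lysine)
  369.1x1 + 2.7x2 + 7.1x3 + 8.4x4 + 98x5 ≥ 773.4   (calcium)
  x1, x2, x3, x4, x5 ≥ 0.
The optimal basis is {limestone, soybean meal}; canola meal, molasses, meat-and-bone meal drop out. The lysine and calcium requirements are met with equality.
That vertex is x1 = 2.081, x2 = 1.99.
Total cost: 0.06·2.081 + 0.43·1.99 = 0.98056.

R0.981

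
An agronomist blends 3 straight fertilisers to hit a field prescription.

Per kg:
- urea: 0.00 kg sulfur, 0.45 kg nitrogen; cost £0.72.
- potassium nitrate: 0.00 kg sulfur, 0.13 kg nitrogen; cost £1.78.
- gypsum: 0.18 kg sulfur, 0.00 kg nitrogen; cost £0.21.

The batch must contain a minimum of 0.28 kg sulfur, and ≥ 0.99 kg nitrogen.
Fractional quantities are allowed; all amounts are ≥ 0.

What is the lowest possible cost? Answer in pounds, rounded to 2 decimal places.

£1.91

Treat it as an LP. Let x1 = kg of urea, x2 = kg of potassium nitrate, x3 = kg of gypsum.
min 0.72x1 + 1.78x2 + 0.21x3 s.t.:
  0.18x3 ≥ 0.28   (sulfur)
  0.45x1 + 0.13x2 ≥ 0.99   (nitrogen)
  x1, x2, x3 ≥ 0.
The cheapest feasible vertex uses only urea, gypsum; potassium nitrate is not used. Binding constraints: sulfur and nitrogen.
So urea = 2.2 kg, gypsum = 1.556 kg.
Total cost: 0.72·2.2 + 0.21·1.556 = 1.9108.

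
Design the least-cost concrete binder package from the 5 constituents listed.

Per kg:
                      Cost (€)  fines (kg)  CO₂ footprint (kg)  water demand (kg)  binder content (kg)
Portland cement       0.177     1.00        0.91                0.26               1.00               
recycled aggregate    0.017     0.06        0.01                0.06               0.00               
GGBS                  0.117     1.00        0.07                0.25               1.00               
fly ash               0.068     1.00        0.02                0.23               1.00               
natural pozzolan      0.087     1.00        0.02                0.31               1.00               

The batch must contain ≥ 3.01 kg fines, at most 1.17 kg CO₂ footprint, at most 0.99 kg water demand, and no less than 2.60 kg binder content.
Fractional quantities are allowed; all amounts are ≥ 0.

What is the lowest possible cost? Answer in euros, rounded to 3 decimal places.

€0.205

This is a linear program. Let x1 = kg of Portland cement, x2 = kg of recycled aggregate, x3 = kg of GGBS, x4 = kg of fly ash, x5 = kg of natural pozzolan.
Minimise 0.177x1 + 0.017x2 + 0.117x3 + 0.068x4 + 0.087x5 s.t.:
  1x1 + 0.06x2 + 1x3 + 1x4 + 1x5 ≥ 3.01   (fines)
  0.91x1 + 0.01x2 + 0.07x3 + 0.02x4 + 0.02x5 ≤ 1.17   (CO₂ footprint)
  0.26x1 + 0.06x2 + 0.25x3 + 0.23x4 + 0.31x5 ≤ 0.99   (water demand)
  1x1 + 1x3 + 1x4 + 1x5 ≥ 2.6   (binder content)
  x1, x2, x3, x4, x5 ≥ 0.
The cheapest feasible vertex uses only fly ash; Portland cement, recycled aggregate, GGBS, natural pozzolan are not used. Binding constraint: fines.
That vertex is x4 = 3.01.
Objective = 0.068·3.01 = 0.20468.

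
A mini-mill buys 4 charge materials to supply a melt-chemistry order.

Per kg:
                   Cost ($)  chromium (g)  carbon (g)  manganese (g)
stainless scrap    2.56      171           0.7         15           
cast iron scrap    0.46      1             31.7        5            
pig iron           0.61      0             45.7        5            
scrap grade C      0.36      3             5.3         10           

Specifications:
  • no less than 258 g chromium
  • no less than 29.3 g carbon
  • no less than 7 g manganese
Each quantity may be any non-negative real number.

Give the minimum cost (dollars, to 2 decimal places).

$4.24

Let x1 = kg of stainless scrap, x2 = kg of cast iron scrap, x3 = kg of pig iron, x4 = kg of scrap grade C.
Minimize 2.56x1 + 0.46x2 + 0.61x3 + 0.36x4 with:
  171x1 + 1x2 + 3x4 ≥ 258   (chromium)
  0.7x1 + 31.7x2 + 45.7x3 + 5.3x4 ≥ 29.3   (carbon)
  15x1 + 5x2 + 5x3 + 10x4 ≥ 7   (manganese)
  x1, x2, x3, x4 ≥ 0.
The minimum-cost mix takes nothing from cast iron scrap, scrap grade C — only stainless scrap, pig iron. Binding constraints: chromium and carbon.
Optimal quantities: stainless scrap = 1.509 kg, pig iron = 0.618 kg.
Hence cost = 2.56·1.509 + 0.61·0.618 = $4.2400.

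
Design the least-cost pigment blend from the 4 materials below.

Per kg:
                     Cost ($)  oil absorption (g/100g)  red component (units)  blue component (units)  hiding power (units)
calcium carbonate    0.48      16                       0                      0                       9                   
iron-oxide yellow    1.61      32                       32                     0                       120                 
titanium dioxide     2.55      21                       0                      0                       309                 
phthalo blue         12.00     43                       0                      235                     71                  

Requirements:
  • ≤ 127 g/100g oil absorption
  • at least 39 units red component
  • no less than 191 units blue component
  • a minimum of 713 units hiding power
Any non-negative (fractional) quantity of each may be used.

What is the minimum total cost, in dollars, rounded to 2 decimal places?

Let x1 = kg of calcium carbonate, x2 = kg of iron-oxide yellow, x3 = kg of titanium dioxide, x4 = kg of phthalo blue.
min 0.48x1 + 1.61x2 + 2.55x3 + 12x4 subject to:
  16x1 + 32x2 + 21x3 + 43x4 ≤ 127   (oil absorption)
  32x2 ≥ 39   (red component)
  235x4 ≥ 191   (blue component)
  9x1 + 120x2 + 309x3 + 71x4 ≥ 713   (hiding power)
  x1, x2, x3, x4 ≥ 0.
The optimal basis is {iron-oxide yellow, titanium dioxide, phthalo blue}; calcium carbonate drops out. There the red component, blue component, hiding power constraints are tight.
Solving gives x2 = 1.219, x3 = 1.647, x4 = 0.8128.
Hence cost = 1.61·1.219 + 2.55·1.647 + 12·0.8128 = $15.9160.

$15.92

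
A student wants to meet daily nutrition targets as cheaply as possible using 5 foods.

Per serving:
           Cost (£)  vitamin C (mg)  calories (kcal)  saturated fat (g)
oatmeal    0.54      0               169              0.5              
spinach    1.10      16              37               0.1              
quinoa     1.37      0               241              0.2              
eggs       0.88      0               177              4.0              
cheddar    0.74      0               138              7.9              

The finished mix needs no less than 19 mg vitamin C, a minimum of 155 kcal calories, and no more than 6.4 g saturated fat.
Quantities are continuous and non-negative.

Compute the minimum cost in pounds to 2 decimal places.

Treat it as an LP. Let x1 = servings of oatmeal, x2 = servings of spinach, x3 = servings of quinoa, x4 = servings of eggs, x5 = servings of cheddar.
min 0.54x1 + 1.1x2 + 1.37x3 + 0.88x4 + 0.74x5 subject to:
  16x2 ≥ 19   (vitamin C)
  169x1 + 37x2 + 241x3 + 177x4 + 138x5 ≥ 155   (calories)
  0.5x1 + 0.1x2 + 0.2x3 + 4x4 + 7.9x5 ≤ 6.4   (saturated fat)
  x1, x2, x3, x4, x5 ≥ 0.
The optimal basis is {oatmeal, spinach}; quinoa, eggs, cheddar drop out. The vitamin C and calories requirements are met with equality.
Solving gives x1 = 0.6572, x2 = 1.188.
Cost = 0.54·0.6572 + 1.1·1.188 = 1.6617.

£1.66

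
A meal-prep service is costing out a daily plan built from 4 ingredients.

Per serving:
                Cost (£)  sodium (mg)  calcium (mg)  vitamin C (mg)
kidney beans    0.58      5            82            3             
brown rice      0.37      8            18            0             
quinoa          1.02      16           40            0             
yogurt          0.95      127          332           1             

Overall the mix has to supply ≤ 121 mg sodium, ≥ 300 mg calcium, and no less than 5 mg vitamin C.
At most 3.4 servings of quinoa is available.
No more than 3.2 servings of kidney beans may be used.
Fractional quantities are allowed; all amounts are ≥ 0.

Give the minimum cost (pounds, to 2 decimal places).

£1.37

This is a linear program. Let x1 = servings of kidney beans, x2 = servings of brown rice, x3 = servings of quinoa, x4 = servings of yogurt.
min 0.58x1 + 0.37x2 + 1.02x3 + 0.95x4 s.t.:
  5x1 + 8x2 + 16x3 + 127x4 ≤ 121   (sodium)
  82x1 + 18x2 + 40x3 + 332x4 ≥ 300   (calcium)
  3x1 + 1x4 ≥ 5   (vitamin C)
  x3 ≤ 3.4
  x1 ≤ 3.2
  x1, x2, x3, x4 ≥ 0.
The cheapest feasible vertex uses only kidney beans, yogurt; brown rice, quinoa are not used. The calcium and vitamin C requirements are met with equality.
So kidney beans = 1.488 servings, yogurt = 0.5361 servings.
Objective = 0.58·1.488 + 0.95·0.5361 = 1.3723.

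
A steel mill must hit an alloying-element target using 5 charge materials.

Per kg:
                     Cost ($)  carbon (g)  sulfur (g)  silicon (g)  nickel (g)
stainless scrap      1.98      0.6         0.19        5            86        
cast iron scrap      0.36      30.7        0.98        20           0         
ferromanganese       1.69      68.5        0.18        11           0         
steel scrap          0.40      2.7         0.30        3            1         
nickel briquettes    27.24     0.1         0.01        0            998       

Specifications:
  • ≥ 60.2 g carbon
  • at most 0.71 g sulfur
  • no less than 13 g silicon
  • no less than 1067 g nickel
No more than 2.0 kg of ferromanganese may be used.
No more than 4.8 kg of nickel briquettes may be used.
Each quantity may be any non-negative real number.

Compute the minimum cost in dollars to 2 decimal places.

This is a linear program. Let x1 = kg of stainless scrap, x2 = kg of cast iron scrap, x3 = kg of ferromanganese, x4 = kg of steel scrap, x5 = kg of nickel briquettes.
Minimize 1.98x1 + 0.36x2 + 1.69x3 + 0.4x4 + 27.24x5 subject to:
  0.6x1 + 30.7x2 + 68.5x3 + 2.7x4 + 0.1x5 ≥ 60.2   (carbon)
  0.19x1 + 0.98x2 + 0.18x3 + 0.3x4 + 0.01x5 ≤ 0.71   (sulfur)
  5x1 + 20x2 + 11x3 + 3x4 ≥ 13   (silicon)
  86x1 + 1x4 + 998x5 ≥ 1067   (nickel)
  x3 ≤ 2
  x5 ≤ 4.8
  x1, x2, x3, x4, x5 ≥ 0.
The optimal basis is {stainless scrap, ferromanganese, nickel briquettes}; cast iron scrap, steel scrap drop out. The carbon, sulfur, nickel requirements are met with equality.
So stainless scrap = 2.886 kg, ferromanganese = 0.8524 kg, nickel briquettes = 0.8204 kg.
Total cost: 1.98·2.886 + 1.69·0.8524 + 27.24·0.8204 = 29.5025.

$29.50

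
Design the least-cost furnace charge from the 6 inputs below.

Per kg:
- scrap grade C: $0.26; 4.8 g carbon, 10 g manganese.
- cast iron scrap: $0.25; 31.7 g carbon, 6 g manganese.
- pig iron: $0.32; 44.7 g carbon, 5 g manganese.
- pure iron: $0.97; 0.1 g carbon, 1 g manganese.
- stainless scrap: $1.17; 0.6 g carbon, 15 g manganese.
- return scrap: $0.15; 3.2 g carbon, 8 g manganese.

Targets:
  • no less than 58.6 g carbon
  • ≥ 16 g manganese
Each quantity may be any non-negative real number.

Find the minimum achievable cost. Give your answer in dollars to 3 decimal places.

$0.545

Treat it as an LP. Let x1 = kg of scrap grade C, x2 = kg of cast iron scrap, x3 = kg of pig iron, x4 = kg of pure iron, x5 = kg of stainless scrap, x6 = kg of return scrap.
min 0.26x1 + 0.25x2 + 0.32x3 + 0.97x4 + 1.17x5 + 0.15x6 with:
  4.8x1 + 31.7x2 + 44.7x3 + 0.1x4 + 0.6x5 + 3.2x6 ≥ 58.6   (carbon)
  10x1 + 6x2 + 5x3 + 1x4 + 15x5 + 8x6 ≥ 16   (manganese)
  x1, x2, x3, x4, x5, x6 ≥ 0.
The optimal basis is {cast iron scrap, return scrap}; scrap grade C, pig iron, pure iron, stainless scrap drop out. Binding constraints: carbon and manganese.
That vertex is x2 = 1.782, x6 = 0.6638.
Hence cost = 0.25·1.782 + 0.15·0.6638 = $0.54507.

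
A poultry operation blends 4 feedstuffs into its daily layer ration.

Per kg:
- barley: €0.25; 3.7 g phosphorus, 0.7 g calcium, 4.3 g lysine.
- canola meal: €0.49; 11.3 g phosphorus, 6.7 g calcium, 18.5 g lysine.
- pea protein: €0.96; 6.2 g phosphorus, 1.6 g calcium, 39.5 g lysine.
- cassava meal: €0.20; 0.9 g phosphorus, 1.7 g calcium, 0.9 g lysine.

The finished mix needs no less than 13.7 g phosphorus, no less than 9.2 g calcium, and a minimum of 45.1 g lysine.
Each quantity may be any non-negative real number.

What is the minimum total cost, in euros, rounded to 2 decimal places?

€1.15

Let x1 = kg of barley, x2 = kg of canola meal, x3 = kg of pea protein, x4 = kg of cassava meal.
min 0.25x1 + 0.49x2 + 0.96x3 + 0.2x4 with:
  3.7x1 + 11.3x2 + 6.2x3 + 0.9x4 ≥ 13.7   (phosphorus)
  0.7x1 + 6.7x2 + 1.6x3 + 1.7x4 ≥ 9.2   (calcium)
  4.3x1 + 18.5x2 + 39.5x3 + 0.9x4 ≥ 45.1   (lysine)
  x1, x2, x3, x4 ≥ 0.
The minimum-cost mix takes nothing from barley, cassava meal — only canola meal, pea protein. There the calcium and lysine constraints are tight.
Optimal quantities: canola meal = 1.239 kg, pea protein = 0.5615 kg.
Hence cost = 0.49·1.239 + 0.96·0.5615 = €1.1462.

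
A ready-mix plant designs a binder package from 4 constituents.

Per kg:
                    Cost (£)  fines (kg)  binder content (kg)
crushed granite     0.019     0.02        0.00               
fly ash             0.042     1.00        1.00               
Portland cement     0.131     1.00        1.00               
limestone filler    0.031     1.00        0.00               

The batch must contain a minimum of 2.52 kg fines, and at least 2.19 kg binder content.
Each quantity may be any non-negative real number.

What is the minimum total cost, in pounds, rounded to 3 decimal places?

Let x1 = kg of crushed granite, x2 = kg of fly ash, x3 = kg of Portland cement, x4 = kg of limestone filler.
min 0.019x1 + 0.042x2 + 0.131x3 + 0.031x4 s.t.:
  0.02x1 + 1x2 + 1x3 + 1x4 ≥ 2.52   (fines)
  1x2 + 1x3 ≥ 2.19   (binder content)
  x1, x2, x3, x4 ≥ 0.
The optimal basis is {fly ash, limestone filler}; crushed granite, Portland cement drop out. There the fines and binder content constraints are tight.
That vertex is x2 = 2.19, x4 = 0.33.
Total cost: 0.042·2.19 + 0.031·0.33 = 0.10221.

£0.102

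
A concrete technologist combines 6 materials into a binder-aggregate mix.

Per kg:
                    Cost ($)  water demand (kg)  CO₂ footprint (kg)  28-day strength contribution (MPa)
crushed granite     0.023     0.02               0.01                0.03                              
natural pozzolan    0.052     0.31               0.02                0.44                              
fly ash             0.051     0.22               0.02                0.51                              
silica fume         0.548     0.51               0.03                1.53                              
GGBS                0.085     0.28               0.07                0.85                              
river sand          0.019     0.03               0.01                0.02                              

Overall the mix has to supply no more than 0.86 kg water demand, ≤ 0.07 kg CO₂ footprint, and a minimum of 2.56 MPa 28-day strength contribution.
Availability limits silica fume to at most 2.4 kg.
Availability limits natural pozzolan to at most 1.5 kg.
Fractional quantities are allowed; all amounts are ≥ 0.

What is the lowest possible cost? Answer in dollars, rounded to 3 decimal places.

Set it up as a linear program. Let x1 = kg of crushed granite, x2 = kg of natural pozzolan, x3 = kg of fly ash, x4 = kg of silica fume, x5 = kg of GGBS, x6 = kg of river sand.
min 0.023x1 + 0.052x2 + 0.051x3 + 0.548x4 + 0.085x5 + 0.019x6 subject to:
  0.02x1 + 0.31x2 + 0.22x3 + 0.51x4 + 0.28x5 + 0.03x6 ≤ 0.86   (water demand)
  0.01x1 + 0.02x2 + 0.02x3 + 0.03x4 + 0.07x5 + 0.01x6 ≤ 0.07   (CO₂ footprint)
  0.03x1 + 0.44x2 + 0.51x3 + 1.53x4 + 0.85x5 + 0.02x6 ≥ 2.56   (28-day strength contribution)
  x4 ≤ 2.4
  x2 ≤ 1.5
  x1, x2, x3, x4, x5, x6 ≥ 0.
At the optimum only fly ash, silica fume, GGBS are positive (crushed granite, natural pozzolan, river sand = 0). Binding constraints: water demand, CO₂ footprint, 28-day strength contribution.
Solving gives x3 = 0.1561, x4 = 1.431, x5 = 0.342.
Cost = 0.051·0.1561 + 0.548·1.431 + 0.085·0.342 = 0.82122.

$0.821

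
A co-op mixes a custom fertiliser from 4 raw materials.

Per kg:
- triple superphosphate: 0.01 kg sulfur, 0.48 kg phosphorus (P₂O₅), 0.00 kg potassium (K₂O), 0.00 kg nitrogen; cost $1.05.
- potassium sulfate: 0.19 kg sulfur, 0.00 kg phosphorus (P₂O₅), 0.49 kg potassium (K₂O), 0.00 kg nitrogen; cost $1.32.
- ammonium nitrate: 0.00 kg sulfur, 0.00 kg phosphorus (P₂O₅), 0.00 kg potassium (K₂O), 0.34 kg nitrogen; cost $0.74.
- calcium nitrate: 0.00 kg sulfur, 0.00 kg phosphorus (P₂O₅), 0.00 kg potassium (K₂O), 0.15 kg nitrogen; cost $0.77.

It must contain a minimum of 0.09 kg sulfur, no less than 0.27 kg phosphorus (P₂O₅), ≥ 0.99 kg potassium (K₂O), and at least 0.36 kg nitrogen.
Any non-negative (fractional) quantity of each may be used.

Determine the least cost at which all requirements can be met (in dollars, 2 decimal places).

$4.04

Let x1 = kg of triple superphosphate, x2 = kg of potassium sulfate, x3 = kg of ammonium nitrate, x4 = kg of calcium nitrate.
min 1.05x1 + 1.32x2 + 0.74x3 + 0.77x4 subject to:
  0.01x1 + 0.19x2 ≥ 0.09   (sulfur)
  0.48x1 ≥ 0.27   (phosphorus (P₂O₅))
  0.49x2 ≥ 0.99   (potassium (K₂O))
  0.34x3 + 0.15x4 ≥ 0.36   (nitrogen)
  x1, x2, x3, x4 ≥ 0.
The minimum-cost mix takes nothing from calcium nitrate — only triple superphosphate, potassium sulfate, ammonium nitrate. There the phosphorus (P₂O₅), potassium (K₂O), nitrogen constraints are tight.
So triple superphosphate = 0.5625 kg, potassium sulfate = 2.02 kg, ammonium nitrate = 1.059 kg.
Hence cost = 1.05·0.5625 + 1.32·2.02 + 0.74·1.059 = $4.0407.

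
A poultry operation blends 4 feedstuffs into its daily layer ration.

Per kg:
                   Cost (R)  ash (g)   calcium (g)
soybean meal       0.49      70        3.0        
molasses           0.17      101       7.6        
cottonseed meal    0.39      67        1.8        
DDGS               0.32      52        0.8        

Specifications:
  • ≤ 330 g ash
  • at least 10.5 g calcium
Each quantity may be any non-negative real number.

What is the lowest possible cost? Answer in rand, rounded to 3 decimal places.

R0.235

Set it up as a linear program. Let x1 = kg of soybean meal, x2 = kg of molasses, x3 = kg of cottonseed meal, x4 = kg of DDGS.
min 0.49x1 + 0.17x2 + 0.39x3 + 0.32x4 subject to:
  70x1 + 101x2 + 67x3 + 52x4 ≤ 330   (ash)
  3x1 + 7.6x2 + 1.8x3 + 0.8x4 ≥ 10.5   (calcium)
  x1, x2, x3, x4 ≥ 0.
The cheapest feasible vertex uses only molasses; soybean meal, cottonseed meal, DDGS are not used. There the calcium constraint is tight.
Optimal quantities: molasses = 1.382 kg.
Hence cost = 0.17·1.382 = R0.23494.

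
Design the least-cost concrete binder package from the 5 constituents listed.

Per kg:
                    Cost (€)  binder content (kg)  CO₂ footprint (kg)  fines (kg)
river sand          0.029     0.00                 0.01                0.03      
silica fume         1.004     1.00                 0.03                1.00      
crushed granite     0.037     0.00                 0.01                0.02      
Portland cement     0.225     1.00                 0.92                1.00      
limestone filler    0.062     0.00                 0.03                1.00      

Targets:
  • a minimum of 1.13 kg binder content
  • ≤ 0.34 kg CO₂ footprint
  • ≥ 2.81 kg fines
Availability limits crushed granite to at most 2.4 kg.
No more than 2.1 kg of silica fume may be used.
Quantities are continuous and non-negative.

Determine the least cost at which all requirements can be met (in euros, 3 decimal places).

€1.015

Let x1 = kg of river sand, x2 = kg of silica fume, x3 = kg of crushed granite, x4 = kg of Portland cement, x5 = kg of limestone filler.
Minimize 0.029x1 + 1.004x2 + 0.037x3 + 0.225x4 + 0.062x5 with:
  1x2 + 1x4 ≥ 1.13   (binder content)
  0.01x1 + 0.03x2 + 0.01x3 + 0.92x4 + 0.03x5 ≤ 0.34   (CO₂ footprint)
  0.03x1 + 1x2 + 0.02x3 + 1x4 + 1x5 ≥ 2.81   (fines)
  x3 ≤ 2.4
  x2 ≤ 2.1
  x1, x2, x3, x4, x5 ≥ 0.
The cheapest feasible vertex uses only silica fume, Portland cement, limestone filler; river sand, crushed granite are not used. The binder content, CO₂ footprint, fines requirements are met with equality.
Optimal quantities: silica fume = 0.8427 kg, Portland cement = 0.2873 kg, limestone filler = 1.68 kg.
Hence cost = 1.004·0.8427 + 0.225·0.2873 + 0.062·1.68 = €1.01487.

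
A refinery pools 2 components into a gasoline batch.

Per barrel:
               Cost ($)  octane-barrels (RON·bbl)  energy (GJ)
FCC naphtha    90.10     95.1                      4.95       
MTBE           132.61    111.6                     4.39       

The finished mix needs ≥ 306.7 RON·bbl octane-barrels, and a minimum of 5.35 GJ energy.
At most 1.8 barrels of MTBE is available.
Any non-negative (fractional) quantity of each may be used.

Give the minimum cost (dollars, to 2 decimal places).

$290.57

Let x1 = barrels of FCC naphtha, x2 = barrels of MTBE.
Minimize 90.1x1 + 132.61x2 with:
  95.1x1 + 111.6x2 ≥ 306.7   (octane-barrels)
  4.95x1 + 4.39x2 ≥ 5.35   (energy)
  x2 ≤ 1.8
  x1, x2 ≥ 0.
At the optimum only FCC naphtha is positive (MTBE = 0). There the octane-barrels constraint is tight.
Solving gives x1 = 3.225.
Objective = 90.1·3.225 = 290.5725.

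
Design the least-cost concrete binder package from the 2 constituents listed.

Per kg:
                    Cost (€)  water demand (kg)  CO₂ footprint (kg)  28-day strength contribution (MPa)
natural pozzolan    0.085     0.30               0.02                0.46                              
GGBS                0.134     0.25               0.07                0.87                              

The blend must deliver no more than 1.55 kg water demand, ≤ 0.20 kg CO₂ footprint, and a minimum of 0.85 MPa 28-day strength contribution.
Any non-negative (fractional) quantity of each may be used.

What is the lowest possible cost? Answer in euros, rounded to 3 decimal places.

€0.131

Let x1 = kg of natural pozzolan, x2 = kg of GGBS.
min 0.085x1 + 0.134x2 s.t.:
  0.3x1 + 0.25x2 ≤ 1.55   (water demand)
  0.02x1 + 0.07x2 ≤ 0.2   (CO₂ footprint)
  0.46x1 + 0.87x2 ≥ 0.85   (28-day strength contribution)
  x1, x2 ≥ 0.
The optimal basis is {GGBS}; natural pozzolan drops out. Binding constraint: 28-day strength contribution.
Solving gives x2 = 0.977.
Cost = 0.134·0.977 = 0.13092.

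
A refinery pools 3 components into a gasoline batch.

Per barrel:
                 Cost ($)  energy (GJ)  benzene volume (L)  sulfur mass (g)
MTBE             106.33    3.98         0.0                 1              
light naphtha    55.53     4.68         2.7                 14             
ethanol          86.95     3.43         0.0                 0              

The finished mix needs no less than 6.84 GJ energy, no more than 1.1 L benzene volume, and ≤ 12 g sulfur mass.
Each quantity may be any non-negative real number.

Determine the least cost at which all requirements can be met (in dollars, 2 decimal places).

Set it up as a linear program. Let x1 = barrels of MTBE, x2 = barrels of light naphtha, x3 = barrels of ethanol.
min 106.33x1 + 55.53x2 + 86.95x3 subject to:
  3.98x1 + 4.68x2 + 3.43x3 ≥ 6.84   (energy)
  2.7x2 ≤ 1.1   (benzene volume)
  1x1 + 14x2 ≤ 12   (sulfur mass)
  x1, x2, x3 ≥ 0.
The cheapest feasible vertex uses only light naphtha, ethanol; MTBE is not used. There the energy and benzene volume constraints are tight.
That vertex is x2 = 0.40741, x3 = 1.4383.
Objective = 55.53·0.40741 + 86.95·1.4383 = 147.6837.

$147.68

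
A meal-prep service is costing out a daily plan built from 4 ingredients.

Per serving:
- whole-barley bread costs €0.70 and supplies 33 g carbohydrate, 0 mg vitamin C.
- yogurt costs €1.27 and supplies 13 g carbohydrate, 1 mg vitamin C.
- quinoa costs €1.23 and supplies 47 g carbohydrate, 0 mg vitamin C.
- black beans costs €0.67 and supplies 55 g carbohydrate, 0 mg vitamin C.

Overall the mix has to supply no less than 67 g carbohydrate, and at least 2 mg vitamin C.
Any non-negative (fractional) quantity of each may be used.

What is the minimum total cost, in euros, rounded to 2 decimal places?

This is a linear program. Let x1 = servings of whole-barley bread, x2 = servings of yogurt, x3 = servings of quinoa, x4 = servings of black beans.
Minimise 0.7x1 + 1.27x2 + 1.23x3 + 0.67x4 subject to:
  33x1 + 13x2 + 47x3 + 55x4 ≥ 67   (carbohydrate)
  1x2 ≥ 2   (vitamin C)
  x1, x2, x3, x4 ≥ 0.
At the optimum only yogurt, black beans are positive (whole-barley bread, quinoa = 0). There the carbohydrate and vitamin C constraints are tight.
Optimal quantities: yogurt = 2 servings, black beans = 0.7455 servings.
Total cost: 1.27·2 + 0.67·0.7455 = 3.0395.

€3.04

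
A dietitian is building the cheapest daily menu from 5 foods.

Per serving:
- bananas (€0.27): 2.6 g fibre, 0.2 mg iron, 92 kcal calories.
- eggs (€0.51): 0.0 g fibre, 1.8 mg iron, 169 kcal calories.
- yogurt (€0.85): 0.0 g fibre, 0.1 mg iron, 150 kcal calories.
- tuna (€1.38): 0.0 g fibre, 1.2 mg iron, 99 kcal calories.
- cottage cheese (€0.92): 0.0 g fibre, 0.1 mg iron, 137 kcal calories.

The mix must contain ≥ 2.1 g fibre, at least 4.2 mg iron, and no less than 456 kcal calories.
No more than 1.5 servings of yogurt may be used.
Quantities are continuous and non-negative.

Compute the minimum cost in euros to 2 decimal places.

€1.37

Let x1 = servings of bananas, x2 = servings of eggs, x3 = servings of yogurt, x4 = servings of tuna, x5 = servings of cottage cheese.
Minimize 0.27x1 + 0.51x2 + 0.85x3 + 1.38x4 + 0.92x5 s.t.:
  2.6x1 ≥ 2.1   (fibre)
  0.2x1 + 1.8x2 + 0.1x3 + 1.2x4 + 0.1x5 ≥ 4.2   (iron)
  92x1 + 169x2 + 150x3 + 99x4 + 137x5 ≥ 456   (calories)
  x3 ≤ 1.5
  x1, x2, x3, x4, x5 ≥ 0.
The minimum-cost mix takes nothing from yogurt, tuna, cottage cheese — only bananas, eggs. There the iron and calories constraints are tight.
Optimal quantities: bananas = 0.8422 servings, eggs = 2.24 servings.
Objective = 0.27·0.8422 + 0.51·2.24 = 1.3698.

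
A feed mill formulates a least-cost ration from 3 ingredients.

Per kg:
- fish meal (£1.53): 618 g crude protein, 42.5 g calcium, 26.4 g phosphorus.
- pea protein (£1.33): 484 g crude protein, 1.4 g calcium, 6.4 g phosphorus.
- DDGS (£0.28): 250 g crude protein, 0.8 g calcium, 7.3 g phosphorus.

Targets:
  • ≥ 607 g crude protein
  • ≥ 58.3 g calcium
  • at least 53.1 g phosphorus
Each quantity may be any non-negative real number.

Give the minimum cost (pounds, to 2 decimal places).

£2.72

Set it up as a linear program. Let x1 = kg of fish meal, x2 = kg of pea protein, x3 = kg of DDGS.
min 1.53x1 + 1.33x2 + 0.28x3 subject to:
  618x1 + 484x2 + 250x3 ≥ 607   (crude protein)
  42.5x1 + 1.4x2 + 0.8x3 ≥ 58.3   (calcium)
  26.4x1 + 6.4x2 + 7.3x3 ≥ 53.1   (phosphorus)
  x1, x2, x3 ≥ 0.
At the optimum only fish meal, DDGS are positive (pea protein = 0). The calcium and phosphorus requirements are met with equality.
Optimal quantities: fish meal = 1.325 kg, DDGS = 2.482 kg.
Total cost: 1.53·1.325 + 0.28·2.482 = 2.7222.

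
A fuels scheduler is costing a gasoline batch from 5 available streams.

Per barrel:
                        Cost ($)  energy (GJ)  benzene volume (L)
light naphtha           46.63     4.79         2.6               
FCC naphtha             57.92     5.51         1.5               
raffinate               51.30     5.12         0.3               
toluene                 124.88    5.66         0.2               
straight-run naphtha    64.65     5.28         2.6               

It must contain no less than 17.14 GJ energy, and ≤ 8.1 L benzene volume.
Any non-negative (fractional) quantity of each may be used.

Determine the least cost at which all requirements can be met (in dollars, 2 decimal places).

Let x1 = barrels of light naphtha, x2 = barrels of FCC naphtha, x3 = barrels of raffinate, x4 = barrels of toluene, x5 = barrels of straight-run naphtha.
min 46.63x1 + 57.92x2 + 51.3x3 + 124.88x4 + 64.65x5 s.t.:
  4.79x1 + 5.51x2 + 5.12x3 + 5.66x4 + 5.28x5 ≥ 17.14   (energy)
  2.6x1 + 1.5x2 + 0.3x3 + 0.2x4 + 2.6x5 ≤ 8.1   (benzene volume)
  x1, x2, x3, x4, x5 ≥ 0.
The cheapest feasible vertex uses only light naphtha, raffinate; FCC naphtha, toluene, straight-run naphtha are not used. The energy and benzene volume requirements are met with equality.
That vertex is x1 = 3.0594, x3 = 0.48547.
Hence cost = 46.63·3.0594 + 51.3·0.48547 = $167.5644.

$167.56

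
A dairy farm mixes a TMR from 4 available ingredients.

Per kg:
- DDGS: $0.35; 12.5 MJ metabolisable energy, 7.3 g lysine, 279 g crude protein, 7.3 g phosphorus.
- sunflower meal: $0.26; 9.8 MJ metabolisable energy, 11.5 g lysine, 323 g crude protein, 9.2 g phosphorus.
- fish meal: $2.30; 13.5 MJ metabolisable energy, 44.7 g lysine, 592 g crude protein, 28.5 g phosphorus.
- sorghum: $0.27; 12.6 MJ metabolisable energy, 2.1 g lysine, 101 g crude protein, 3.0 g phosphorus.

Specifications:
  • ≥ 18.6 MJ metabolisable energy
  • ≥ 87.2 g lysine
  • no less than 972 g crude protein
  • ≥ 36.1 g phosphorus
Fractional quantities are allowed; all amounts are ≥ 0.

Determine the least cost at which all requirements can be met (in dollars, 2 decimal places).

$1.97

Let x1 = kg of DDGS, x2 = kg of sunflower meal, x3 = kg of fish meal, x4 = kg of sorghum.
min 0.35x1 + 0.26x2 + 2.3x3 + 0.27x4 with:
  12.5x1 + 9.8x2 + 13.5x3 + 12.6x4 ≥ 18.6   (metabolisable energy)
  7.3x1 + 11.5x2 + 44.7x3 + 2.1x4 ≥ 87.2   (lysine)
  279x1 + 323x2 + 592x3 + 101x4 ≥ 972   (crude protein)
  7.3x1 + 9.2x2 + 28.5x3 + 3x4 ≥ 36.1   (phosphorus)
  x1, x2, x3, x4 ≥ 0.
The minimum-cost mix takes nothing from DDGS, fish meal, sorghum — only sunflower meal. There the lysine constraint is tight.
Optimal quantities: sunflower meal = 7.583 kg.
Hence cost = 0.26·7.583 = $1.9716.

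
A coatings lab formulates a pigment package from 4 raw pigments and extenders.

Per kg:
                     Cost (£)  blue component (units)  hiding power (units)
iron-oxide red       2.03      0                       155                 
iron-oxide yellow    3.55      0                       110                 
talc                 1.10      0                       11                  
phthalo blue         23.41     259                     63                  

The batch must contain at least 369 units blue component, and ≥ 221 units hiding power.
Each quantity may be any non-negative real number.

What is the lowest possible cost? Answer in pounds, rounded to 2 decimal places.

£35.07

Let x1 = kg of iron-oxide red, x2 = kg of iron-oxide yellow, x3 = kg of talc, x4 = kg of phthalo blue.
min 2.03x1 + 3.55x2 + 1.1x3 + 23.41x4 with:
  259x4 ≥ 369   (blue component)
  155x1 + 110x2 + 11x3 + 63x4 ≥ 221   (hiding power)
  x1, x2, x3, x4 ≥ 0.
At the optimum only iron-oxide red, phthalo blue are positive (iron-oxide yellow, talc = 0). The blue component and hiding power requirements are met with equality.
That vertex is x1 = 0.84673, x4 = 1.4247.
Objective = 2.03·0.84673 + 23.41·1.4247 = 35.0711.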